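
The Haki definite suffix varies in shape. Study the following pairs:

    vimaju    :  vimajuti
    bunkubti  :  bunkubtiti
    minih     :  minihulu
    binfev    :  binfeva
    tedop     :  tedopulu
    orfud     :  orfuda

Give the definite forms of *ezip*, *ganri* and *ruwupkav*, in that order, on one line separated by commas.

ezipulu, ganriti, ruwupkava

The pattern is voicing of the final sound: -ulu when the stem ends in a voiceless consonant (*minih*, *tedop*); -a when the stem ends in a voiced consonant (*binfev*, *orfud*); -ti when the stem ends in a vowel (*vimaju*, *bunkubti*).
Since the final sound of *ezip* is /p/ (a voiceless consonant), it takes -ulu, giving *ezipulu*.
*ganri*: final sound = /i/, a vowel → -ti → *ganriti*.
The final sound of *ruwupkav* is /v/, which is a voiced consonant, so the suffix is -a, giving *ruwupkava*.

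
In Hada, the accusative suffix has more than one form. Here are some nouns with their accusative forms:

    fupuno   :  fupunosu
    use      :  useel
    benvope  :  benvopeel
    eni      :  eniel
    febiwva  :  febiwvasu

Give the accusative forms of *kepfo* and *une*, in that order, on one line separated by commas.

kepfosu, uneel

The pattern is front/back vowel harmony: -el when the last vowel of the stem is a front vowel (*use*, *benvope*, *eni*); -su when the last vowel of the stem is a back vowel (*fupuno*, *febiwva*).
Since the last vowel of *kepfo* is /o/ (a back vowel), it takes -su, giving *kepfosu*.
*une*: last vowel = /e/, a front vowel → -el → *uneel*.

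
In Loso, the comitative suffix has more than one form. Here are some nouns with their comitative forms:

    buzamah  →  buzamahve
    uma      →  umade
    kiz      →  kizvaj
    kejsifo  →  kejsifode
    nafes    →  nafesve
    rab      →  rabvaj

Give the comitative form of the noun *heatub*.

The alternation tracks the final sound of the stem — -ve when the stem ends in a voiceless consonant (*buzamah*, *nafes*); -vaj when the stem ends in a voiced consonant (*kiz*, *rab*); -de when the stem ends in a vowel (*uma*, *kejsifo*).
*heatub* — final sound /b/ (a voiced consonant) → -vaj → *heatubvaj*.

heatubvaj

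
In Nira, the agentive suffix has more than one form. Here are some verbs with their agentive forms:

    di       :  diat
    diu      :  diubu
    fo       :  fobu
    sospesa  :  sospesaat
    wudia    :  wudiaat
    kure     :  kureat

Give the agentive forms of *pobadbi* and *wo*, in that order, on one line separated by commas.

The pattern is rounding harmony: -bu when the last vowel of the stem is a rounded vowel (*diu*, *fo*); -at when the last vowel of the stem is an unrounded vowel (*di*, *sospesa*, *wudia*, *kure*).
The last vowel of *pobadbi* is /i/, which is an unrounded vowel, so the suffix is -at, giving *pobadbiat*.
*wo* — last vowel /o/ (a rounded vowel) → -bu → *wobu*.

pobadbiat, wobu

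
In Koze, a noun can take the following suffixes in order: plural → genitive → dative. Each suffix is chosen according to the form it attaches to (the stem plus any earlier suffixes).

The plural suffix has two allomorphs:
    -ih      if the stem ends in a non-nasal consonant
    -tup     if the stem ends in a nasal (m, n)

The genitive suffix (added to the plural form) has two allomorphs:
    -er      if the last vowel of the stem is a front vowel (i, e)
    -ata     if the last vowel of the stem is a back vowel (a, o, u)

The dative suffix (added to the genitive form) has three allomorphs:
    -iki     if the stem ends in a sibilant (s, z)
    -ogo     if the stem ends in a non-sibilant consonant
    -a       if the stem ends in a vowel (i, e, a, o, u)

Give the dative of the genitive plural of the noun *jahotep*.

*jahotep*: final consonant = /p/, non-nasal → -ih → *jahotepih*.
The plural form *jahotepih* — last vowel /i/ (a front vowel) → -er → *jahotepiher*.
The genitive form *jahotepiher*: final sound = /r/, a non-sibilant consonant → -ogo → *jahotepiherogo*.

jahotepiherogo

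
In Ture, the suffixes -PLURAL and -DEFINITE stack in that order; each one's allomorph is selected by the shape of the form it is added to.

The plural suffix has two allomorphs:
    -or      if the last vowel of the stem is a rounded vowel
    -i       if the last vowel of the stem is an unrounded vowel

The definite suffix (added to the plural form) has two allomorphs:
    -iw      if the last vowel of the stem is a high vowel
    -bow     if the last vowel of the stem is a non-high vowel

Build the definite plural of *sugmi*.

sugmiiiw

*sugmi* — last vowel /i/ (an unrounded vowel) → -i → *sugmii*.
The plural form *sugmii* — last vowel /i/ (a high vowel) → -iw → *sugmiiiw*.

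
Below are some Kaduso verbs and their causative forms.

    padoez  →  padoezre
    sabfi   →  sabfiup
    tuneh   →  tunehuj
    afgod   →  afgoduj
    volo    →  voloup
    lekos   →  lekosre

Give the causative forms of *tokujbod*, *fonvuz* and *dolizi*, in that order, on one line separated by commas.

The alternation tracks the final sound of the stem — -re when the stem ends in a sibilant (*padoez*, *lekos*); -uj when the stem ends in a non-sibilant consonant (*tuneh*, *afgod*); -up when the stem ends in a vowel (*sabfi*, *volo*).
Since the final sound of *tokujbod* is /d/ (a non-sibilant consonant), it takes -uj, giving *tokujboduj*.
*fonvuz*: final sound = /z/, a sibilant → -re → *fonvuzre*.
Since the final sound of *dolizi* is /i/ (a vowel), it takes -up, giving *doliziup*.

tokujboduj, fonvuzre, doliziup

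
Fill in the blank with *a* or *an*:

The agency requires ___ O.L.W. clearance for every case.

The indefinite article is chosen by the initial *sound* of the following word, not its spelling.
The initialism *O.L.W.* is read letter by letter; the first letter, O, is pronounced /oʊ/, which begins with a vowel sound.
So the article is *an*: The agency requires an O.L.W. clearance for every case.

an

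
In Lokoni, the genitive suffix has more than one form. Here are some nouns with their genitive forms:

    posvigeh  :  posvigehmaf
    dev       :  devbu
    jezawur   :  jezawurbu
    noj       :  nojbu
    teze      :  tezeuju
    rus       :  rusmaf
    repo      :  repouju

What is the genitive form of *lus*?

lusmaf

Looking at the final sound of each stem: -maf when the stem ends in a voiceless consonant (*posvigeh*, *rus*); -bu when the stem ends in a voiced consonant (*dev*, *jezawur*, *noj*); -uju when the stem ends in a vowel (*teze*, *repo*).
The final sound of *lus* is /s/, which is a voiceless consonant, so the suffix is -maf, giving *lusmaf*.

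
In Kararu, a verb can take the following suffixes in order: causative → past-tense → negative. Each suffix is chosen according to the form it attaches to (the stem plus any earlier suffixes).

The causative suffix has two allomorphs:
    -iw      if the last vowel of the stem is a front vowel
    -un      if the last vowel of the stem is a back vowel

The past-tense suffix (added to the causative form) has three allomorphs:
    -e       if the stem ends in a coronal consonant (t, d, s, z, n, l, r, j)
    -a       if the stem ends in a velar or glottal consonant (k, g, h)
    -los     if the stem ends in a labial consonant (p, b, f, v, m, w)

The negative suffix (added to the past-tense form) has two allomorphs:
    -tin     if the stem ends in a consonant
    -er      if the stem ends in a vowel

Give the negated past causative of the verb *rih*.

*rih* — last vowel /i/ (a front vowel) → -iw → *rihiw*.
The causative form *rihiw*: final consonant = /w/, labial → -los → *rihiwlos*.
Since the final sound of the past-tense form *rihiwlos* is /s/ (a consonant), it takes -tin, giving *rihiwlostin*.

rihiwlostin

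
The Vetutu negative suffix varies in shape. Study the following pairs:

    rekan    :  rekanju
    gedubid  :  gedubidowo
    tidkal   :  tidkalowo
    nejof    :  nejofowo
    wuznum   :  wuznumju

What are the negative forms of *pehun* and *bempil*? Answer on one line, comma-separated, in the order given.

Looking at the final consonant of each stem: -ju when the stem ends in a nasal (*rekan*, *wuznum*); -owo when the stem ends in a non-nasal consonant (*gedubid*, *tidkal*, *nejof*).
*pehun* — final consonant /n/ (a nasal) → -ju → *pehunju*.
*bempil* — final consonant /l/ (non-nasal) → -owo → *bempilowo*.

pehunju, bempilowo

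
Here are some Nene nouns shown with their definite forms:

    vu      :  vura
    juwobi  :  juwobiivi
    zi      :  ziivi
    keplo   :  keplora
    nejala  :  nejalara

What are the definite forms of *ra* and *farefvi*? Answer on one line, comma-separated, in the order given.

The pattern is front/back vowel harmony: -ivi when the last vowel of the stem is a front vowel (*juwobi*, *zi*); -ra when the last vowel of the stem is a back vowel (*vu*, *keplo*, *nejala*).
The last vowel of *ra* is /a/, which is a back vowel, so the suffix is -ra, giving *rara*.
The last vowel of *farefvi* is /i/, which is a front vowel, so the suffix is -ivi, giving *farefviivi*.

rara, farefviivi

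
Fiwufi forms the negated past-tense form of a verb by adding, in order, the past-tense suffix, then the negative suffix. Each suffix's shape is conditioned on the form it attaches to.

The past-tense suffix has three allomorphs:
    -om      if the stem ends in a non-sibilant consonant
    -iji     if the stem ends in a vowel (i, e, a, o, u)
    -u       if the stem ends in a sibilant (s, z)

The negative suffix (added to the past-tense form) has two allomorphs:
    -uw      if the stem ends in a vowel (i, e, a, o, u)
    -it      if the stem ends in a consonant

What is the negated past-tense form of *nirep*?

*nirep* — final sound /p/ (a non-sibilant consonant) → -om → *nirepom*.
The past-tense form *nirepom* — final sound /m/ (a consonant) → -it → *nirepomit*.

nirepomit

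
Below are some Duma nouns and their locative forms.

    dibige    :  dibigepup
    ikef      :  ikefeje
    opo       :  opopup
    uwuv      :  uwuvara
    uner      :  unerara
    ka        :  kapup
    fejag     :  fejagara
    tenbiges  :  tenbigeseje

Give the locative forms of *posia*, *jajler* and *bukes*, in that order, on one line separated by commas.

The alternation tracks the final sound of the stem — -eje when the stem ends in a voiceless consonant (*ikef*, *tenbiges*); -ara when the stem ends in a voiced consonant (*uwuv*, *uner*, *fejag*); -pup when the stem ends in a vowel (*dibige*, *opo*, *ka*).
*posia*: final sound = /a/, a vowel → -pup → *posiapup*.
*jajler* — final sound /r/ (a voiced consonant) → -ara → *jajlerara*.
The final sound of *bukes* is /s/, which is a voiceless consonant, so the suffix is -eje, giving *bukeseje*.

posiapup, jajlerara, bukeseje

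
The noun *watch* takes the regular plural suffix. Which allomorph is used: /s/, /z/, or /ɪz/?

/ɪz/

The stem *watch* ends in a sibilant (/s, z, ʃ, ʒ, tʃ, dʒ/).
The plural suffix surfaces as /ɪz/ after sibilants, /s/ after other voiceless consonants, and /z/ after other voiced sounds.
So the plural -s on *watch* is pronounced /ɪz/.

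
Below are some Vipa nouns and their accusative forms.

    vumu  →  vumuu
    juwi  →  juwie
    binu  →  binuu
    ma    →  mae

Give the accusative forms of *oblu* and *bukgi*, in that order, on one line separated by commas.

Looking at the last vowel of each stem: -u when the last vowel of the stem is a rounded vowel (*vumu*, *binu*); -e when the last vowel of the stem is an unrounded vowel (*juwi*, *ma*).
*oblu* — last vowel /u/ (a rounded vowel) → -u → *obluu*.
Since the last vowel of *bukgi* is /i/ (an unrounded vowel), it takes -e, giving *bukgie*.

obluu, bukgie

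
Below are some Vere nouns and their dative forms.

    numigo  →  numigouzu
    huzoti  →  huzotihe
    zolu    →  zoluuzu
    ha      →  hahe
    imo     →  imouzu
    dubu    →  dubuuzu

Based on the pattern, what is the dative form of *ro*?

The pattern is rounding harmony: -uzu when the last vowel of the stem is a rounded vowel (*numigo*, *zolu*, *imo*, *dubu*); -he when the last vowel of the stem is an unrounded vowel (*huzoti*, *ha*).
*ro*: last vowel = /o/, a rounded vowel → -uzu → *rouzu*.

rouzu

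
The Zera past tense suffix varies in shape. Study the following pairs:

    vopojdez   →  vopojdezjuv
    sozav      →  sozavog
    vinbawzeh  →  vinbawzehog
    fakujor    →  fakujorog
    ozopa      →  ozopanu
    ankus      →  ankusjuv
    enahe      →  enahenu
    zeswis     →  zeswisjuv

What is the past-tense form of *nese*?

nesenu

The suffix is conditioned by the final sound: -juv when the stem ends in a sibilant (*vopojdez*, *ankus*, *zeswis*); -og when the stem ends in a non-sibilant consonant (*sozav*, *vinbawzeh*, *fakujor*); -nu when the stem ends in a vowel (*ozopa*, *enahe*).
*nese* — final sound /e/ (a vowel) → -nu → *nesenu*.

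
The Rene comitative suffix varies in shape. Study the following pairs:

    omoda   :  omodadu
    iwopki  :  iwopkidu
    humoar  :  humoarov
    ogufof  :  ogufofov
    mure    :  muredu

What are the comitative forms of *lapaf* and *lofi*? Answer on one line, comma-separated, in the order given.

lapafov, lofidu

The alternation tracks the final sound of the stem — -ov when the stem ends in a consonant (*humoar*, *ogufof*); -du when the stem ends in a vowel (*omoda*, *iwopki*, *mure*).
The final sound of *lapaf* is /f/, which is a consonant, so the suffix is -ov, giving *lapafov*.
*lofi*: final sound = /i/, a vowel → -du → *lofidu*.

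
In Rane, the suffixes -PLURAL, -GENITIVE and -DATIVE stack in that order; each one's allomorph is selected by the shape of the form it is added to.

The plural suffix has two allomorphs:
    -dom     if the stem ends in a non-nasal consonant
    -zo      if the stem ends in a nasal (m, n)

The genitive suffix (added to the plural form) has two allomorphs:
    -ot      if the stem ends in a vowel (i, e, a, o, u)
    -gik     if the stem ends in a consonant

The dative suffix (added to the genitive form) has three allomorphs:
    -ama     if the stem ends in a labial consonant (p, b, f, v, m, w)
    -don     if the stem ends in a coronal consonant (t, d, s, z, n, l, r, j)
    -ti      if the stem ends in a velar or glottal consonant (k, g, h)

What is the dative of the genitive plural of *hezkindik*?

hezkindikdomgikti

Since the final consonant of *hezkindik* is /k/ (non-nasal), it takes -dom, giving *hezkindikdom*.
The final sound of the plural form *hezkindikdom* is /m/, which is a consonant, so the genitive suffix is -gik, giving *hezkindikdomgik*.
The genitive form *hezkindikdomgik* — final consonant /k/ (velar/glottal) → -ti → *hezkindikdomgikti*.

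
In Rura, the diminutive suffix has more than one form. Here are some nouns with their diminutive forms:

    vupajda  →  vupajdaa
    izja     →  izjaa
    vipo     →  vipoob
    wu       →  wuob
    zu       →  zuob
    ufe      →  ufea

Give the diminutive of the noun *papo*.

papoob

The suffix is conditioned by the last vowel: -ob when the last vowel of the stem is a rounded vowel (*vipo*, *wu*, *zu*); -a when the last vowel of the stem is an unrounded vowel (*vupajda*, *izja*, *ufe*).
*papo*: last vowel = /o/, a rounded vowel → -ob → *papoob*.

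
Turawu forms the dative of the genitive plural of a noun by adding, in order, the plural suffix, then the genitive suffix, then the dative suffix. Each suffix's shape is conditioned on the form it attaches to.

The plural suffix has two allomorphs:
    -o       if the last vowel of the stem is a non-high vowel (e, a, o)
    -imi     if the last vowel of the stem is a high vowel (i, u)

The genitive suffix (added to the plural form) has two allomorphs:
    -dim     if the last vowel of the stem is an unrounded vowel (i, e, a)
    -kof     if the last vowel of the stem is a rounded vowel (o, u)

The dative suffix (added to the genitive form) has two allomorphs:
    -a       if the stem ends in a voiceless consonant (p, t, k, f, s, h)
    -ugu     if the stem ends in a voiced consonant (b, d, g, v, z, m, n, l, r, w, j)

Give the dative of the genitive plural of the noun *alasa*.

Since the last vowel of *alasa* is /a/ (a non-high vowel), it takes -o, giving *alasao*.
Since the last vowel of the plural form *alasao* is /o/ (a rounded vowel), it takes -kof, giving *alasaokof*.
Since the final consonant of the genitive form *alasaokof* is /f/ (voiceless), it takes -a, giving *alasaokofa*.

alasaokofa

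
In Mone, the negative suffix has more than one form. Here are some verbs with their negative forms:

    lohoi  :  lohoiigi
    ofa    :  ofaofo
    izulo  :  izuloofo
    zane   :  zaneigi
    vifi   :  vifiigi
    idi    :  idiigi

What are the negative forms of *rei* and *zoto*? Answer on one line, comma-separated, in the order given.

The alternation tracks the last vowel of the stem — -igi when the last vowel of the stem is a front vowel (*lohoi*, *zane*, *vifi*, *idi*); -ofo when the last vowel of the stem is a back vowel (*ofa*, *izulo*).
Since the last vowel of *rei* is /i/ (a front vowel), it takes -igi, giving *reiigi*.
The last vowel of *zoto* is /o/, which is a back vowel, so the suffix is -ofo, giving *zotoofo*.

reiigi, zotoofo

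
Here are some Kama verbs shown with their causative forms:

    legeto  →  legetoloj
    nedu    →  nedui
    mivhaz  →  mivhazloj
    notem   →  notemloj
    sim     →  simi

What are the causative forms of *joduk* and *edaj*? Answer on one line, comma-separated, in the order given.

The pattern is height harmony: -i when the last vowel of the stem is a high vowel (*nedu*, *sim*); -loj when the last vowel of the stem is a non-high vowel (*legeto*, *mivhaz*, *notem*).
The last vowel of *joduk* is /u/, which is a high vowel, so the suffix is -i, giving *joduki*.
*edaj* — last vowel /a/ (a non-high vowel) → -loj → *edajloj*.

joduki, edajloj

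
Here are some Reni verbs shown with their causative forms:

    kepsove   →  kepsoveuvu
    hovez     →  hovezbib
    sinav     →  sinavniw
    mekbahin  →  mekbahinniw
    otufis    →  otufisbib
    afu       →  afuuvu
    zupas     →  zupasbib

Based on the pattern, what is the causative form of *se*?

seuvu

The pattern is sibilance of the final sound: -bib when the stem ends in a sibilant (*hovez*, *otufis*, *zupas*); -niw when the stem ends in a non-sibilant consonant (*sinav*, *mekbahin*); -uvu when the stem ends in a vowel (*kepsove*, *afu*).
*se* — final sound /e/ (a vowel) → -uvu → *seuvu*.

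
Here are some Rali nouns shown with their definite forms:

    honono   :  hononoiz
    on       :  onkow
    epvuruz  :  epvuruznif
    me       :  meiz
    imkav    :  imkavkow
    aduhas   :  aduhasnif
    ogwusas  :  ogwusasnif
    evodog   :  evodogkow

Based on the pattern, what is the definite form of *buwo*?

The pattern is sibilance of the final sound: -nif when the stem ends in a sibilant (*epvuruz*, *aduhas*, *ogwusas*); -kow when the stem ends in a non-sibilant consonant (*on*, *imkav*, *evodog*); -iz when the stem ends in a vowel (*honono*, *me*).
*buwo*: final sound = /o/, a vowel → -iz → *buwoiz*.

buwoiz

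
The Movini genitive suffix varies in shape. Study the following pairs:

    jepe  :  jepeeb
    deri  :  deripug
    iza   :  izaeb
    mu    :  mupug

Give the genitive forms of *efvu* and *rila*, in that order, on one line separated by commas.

efvupug, rilaeb

The suffix is conditioned by the last vowel: -pug when the last vowel of the stem is a high vowel (*deri*, *mu*); -eb when the last vowel of the stem is a non-high vowel (*jepe*, *iza*).
*efvu* — last vowel /u/ (a high vowel) → -pug → *efvupug*.
The last vowel of *rila* is /a/, which is a non-high vowel, so the suffix is -eb, giving *rilaeb*.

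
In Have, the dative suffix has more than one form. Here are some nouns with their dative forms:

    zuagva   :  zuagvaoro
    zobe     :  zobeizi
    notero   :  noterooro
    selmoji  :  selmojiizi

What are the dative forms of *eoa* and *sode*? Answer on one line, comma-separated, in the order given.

eoaoro, sodeizi

The pattern is front/back vowel harmony: -izi when the last vowel of the stem is a front vowel (*zobe*, *selmoji*); -oro when the last vowel of the stem is a back vowel (*zuagva*, *notero*).
The last vowel of *eoa* is /a/, which is a back vowel, so the suffix is -oro, giving *eoaoro*.
*sode*: last vowel = /e/, a front vowel → -izi → *sodeizi*.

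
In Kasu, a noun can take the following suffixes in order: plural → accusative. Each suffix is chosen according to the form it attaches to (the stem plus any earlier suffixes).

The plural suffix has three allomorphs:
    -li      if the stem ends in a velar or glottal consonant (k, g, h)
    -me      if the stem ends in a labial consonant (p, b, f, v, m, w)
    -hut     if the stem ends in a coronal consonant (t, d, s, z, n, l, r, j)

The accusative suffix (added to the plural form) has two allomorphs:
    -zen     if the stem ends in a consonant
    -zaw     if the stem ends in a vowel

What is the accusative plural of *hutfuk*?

hutfuklizaw

Since the final consonant of *hutfuk* is /k/ (velar/glottal), it takes -li, giving *hutfukli*.
The plural form *hutfukli*: final sound = /i/, a vowel → -zaw → *hutfuklizaw*.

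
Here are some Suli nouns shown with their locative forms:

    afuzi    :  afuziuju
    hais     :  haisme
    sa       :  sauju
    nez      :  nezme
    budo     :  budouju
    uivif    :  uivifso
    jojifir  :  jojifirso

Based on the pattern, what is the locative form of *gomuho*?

The alternation tracks the final sound of the stem — -me when the stem ends in a sibilant (*hais*, *nez*); -so when the stem ends in a non-sibilant consonant (*uivif*, *jojifir*); -uju when the stem ends in a vowel (*afuzi*, *sa*, *budo*).
*gomuho*: final sound = /o/, a vowel → -uju → *gomuhouju*.

gomuhouju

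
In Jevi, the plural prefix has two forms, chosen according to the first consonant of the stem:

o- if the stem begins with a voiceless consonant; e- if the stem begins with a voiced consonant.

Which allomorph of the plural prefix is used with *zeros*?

e-

Since the first consonant of *zeros* is /z/ (voiced), it takes e-.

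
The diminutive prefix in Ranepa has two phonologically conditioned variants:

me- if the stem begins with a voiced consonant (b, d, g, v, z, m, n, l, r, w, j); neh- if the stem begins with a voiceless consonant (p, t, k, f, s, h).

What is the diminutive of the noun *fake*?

nehfake

*fake*: first consonant = /f/, voiceless → neh- → *nehfake*.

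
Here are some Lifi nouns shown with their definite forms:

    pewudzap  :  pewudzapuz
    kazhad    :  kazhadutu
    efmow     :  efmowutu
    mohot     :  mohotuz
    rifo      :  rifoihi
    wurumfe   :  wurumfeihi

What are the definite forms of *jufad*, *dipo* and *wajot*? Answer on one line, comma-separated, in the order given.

jufadutu, dipoihi, wajotuz

Looking at the final sound of each stem: -uz when the stem ends in a voiceless consonant (*pewudzap*, *mohot*); -utu when the stem ends in a voiced consonant (*kazhad*, *efmow*); -ihi when the stem ends in a vowel (*rifo*, *wurumfe*).
*jufad* — final sound /d/ (a voiced consonant) → -utu → *jufadutu*.
*dipo* — final sound /o/ (a vowel) → -ihi → *dipoihi*.
The final sound of *wajot* is /t/, which is a voiceless consonant, so the suffix is -uz, giving *wajotuz*.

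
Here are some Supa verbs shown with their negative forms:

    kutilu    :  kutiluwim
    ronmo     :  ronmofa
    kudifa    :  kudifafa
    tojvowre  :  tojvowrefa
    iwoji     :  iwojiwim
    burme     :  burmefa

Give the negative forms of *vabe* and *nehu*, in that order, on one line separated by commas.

Looking at the last vowel of each stem: -wim when the last vowel of the stem is a high vowel (*kutilu*, *iwoji*); -fa when the last vowel of the stem is a non-high vowel (*ronmo*, *kudifa*, *tojvowre*, *burme*).
The last vowel of *vabe* is /e/, which is a non-high vowel, so the suffix is -fa, giving *vabefa*.
*nehu*: last vowel = /u/, a high vowel → -wim → *nehuwim*.

vabefa, nehuwim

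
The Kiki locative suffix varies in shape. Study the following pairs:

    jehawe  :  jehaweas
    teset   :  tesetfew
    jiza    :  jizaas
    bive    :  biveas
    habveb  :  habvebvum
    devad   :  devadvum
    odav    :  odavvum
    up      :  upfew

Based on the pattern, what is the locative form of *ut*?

Looking at the final sound of each stem: -few when the stem ends in a voiceless consonant (*teset*, *up*); -vum when the stem ends in a voiced consonant (*habveb*, *devad*, *odav*); -as when the stem ends in a vowel (*jehawe*, *jiza*, *bive*).
The final sound of *ut* is /t/, which is a voiceless consonant, so the suffix is -few, giving *utfew*.

utfew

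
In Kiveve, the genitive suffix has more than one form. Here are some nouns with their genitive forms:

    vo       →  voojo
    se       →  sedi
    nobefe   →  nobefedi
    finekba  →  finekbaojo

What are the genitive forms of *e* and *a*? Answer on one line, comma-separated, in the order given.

edi, aojo

The pattern is front/back vowel harmony: -di when the last vowel of the stem is a front vowel (*se*, *nobefe*); -ojo when the last vowel of the stem is a back vowel (*vo*, *finekba*).
*e*: last vowel = /e/, a front vowel → -di → *edi*.
*a*: last vowel = /a/, a back vowel → -ojo → *aojo*.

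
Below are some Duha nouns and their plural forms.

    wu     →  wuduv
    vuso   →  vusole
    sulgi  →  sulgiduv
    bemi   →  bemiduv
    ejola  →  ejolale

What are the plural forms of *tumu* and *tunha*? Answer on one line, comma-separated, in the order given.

The alternation tracks the last vowel of the stem — -duv when the last vowel of the stem is a high vowel (*wu*, *sulgi*, *bemi*); -le when the last vowel of the stem is a non-high vowel (*vuso*, *ejola*).
The last vowel of *tumu* is /u/, which is a high vowel, so the suffix is -duv, giving *tumuduv*.
*tunha*: last vowel = /a/, a non-high vowel → -le → *tunhale*.

tumuduv, tunhale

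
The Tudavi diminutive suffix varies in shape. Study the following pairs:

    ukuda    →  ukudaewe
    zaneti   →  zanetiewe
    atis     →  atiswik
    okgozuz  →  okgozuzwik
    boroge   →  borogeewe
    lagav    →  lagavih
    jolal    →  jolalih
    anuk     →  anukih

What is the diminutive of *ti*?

Looking at the final sound of each stem: -wik when the stem ends in a sibilant (*atis*, *okgozuz*); -ih when the stem ends in a non-sibilant consonant (*lagav*, *jolal*, *anuk*); -ewe when the stem ends in a vowel (*ukuda*, *zaneti*, *boroge*).
*ti* — final sound /i/ (a vowel) → -ewe → *tiewe*.

tiewe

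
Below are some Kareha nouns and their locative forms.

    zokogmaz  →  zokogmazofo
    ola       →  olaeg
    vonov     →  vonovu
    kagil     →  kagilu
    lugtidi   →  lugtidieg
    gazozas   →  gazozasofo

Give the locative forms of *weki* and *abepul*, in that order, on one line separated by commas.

The alternation tracks the final sound of the stem — -ofo when the stem ends in a sibilant (*zokogmaz*, *gazozas*); -u when the stem ends in a non-sibilant consonant (*vonov*, *kagil*); -eg when the stem ends in a vowel (*ola*, *lugtidi*).
*weki* — final sound /i/ (a vowel) → -eg → *wekieg*.
The final sound of *abepul* is /l/, which is a non-sibilant consonant, so the suffix is -u, giving *abepulu*.

wekieg, abepulu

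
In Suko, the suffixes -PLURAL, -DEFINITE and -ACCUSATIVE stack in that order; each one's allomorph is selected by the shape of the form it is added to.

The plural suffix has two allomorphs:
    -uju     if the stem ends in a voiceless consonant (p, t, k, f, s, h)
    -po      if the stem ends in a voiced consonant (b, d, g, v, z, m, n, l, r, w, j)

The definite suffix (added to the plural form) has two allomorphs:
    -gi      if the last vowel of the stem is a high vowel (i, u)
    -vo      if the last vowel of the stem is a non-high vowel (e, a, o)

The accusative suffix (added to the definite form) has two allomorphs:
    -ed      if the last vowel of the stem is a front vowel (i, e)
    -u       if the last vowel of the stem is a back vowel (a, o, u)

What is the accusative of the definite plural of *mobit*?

mobitujugied

The final consonant of *mobit* is /t/, which is voiceless, so the plural suffix is -uju, giving *mobituju*.
Since the last vowel of the plural form *mobituju* is /u/ (a high vowel), it takes -gi, giving *mobitujugi*.
The definite form *mobitujugi* — last vowel /i/ (a front vowel) → -ed → *mobitujugied*.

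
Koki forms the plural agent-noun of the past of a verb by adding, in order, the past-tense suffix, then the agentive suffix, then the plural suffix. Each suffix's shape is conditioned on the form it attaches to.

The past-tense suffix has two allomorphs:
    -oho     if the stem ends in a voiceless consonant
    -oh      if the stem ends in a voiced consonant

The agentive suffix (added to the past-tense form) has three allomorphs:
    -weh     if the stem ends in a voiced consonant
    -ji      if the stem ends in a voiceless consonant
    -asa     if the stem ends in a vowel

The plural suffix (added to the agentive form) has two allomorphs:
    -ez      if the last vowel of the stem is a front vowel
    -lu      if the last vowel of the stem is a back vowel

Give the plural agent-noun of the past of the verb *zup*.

zupohoasalu

The final consonant of *zup* is /p/, which is voiceless, so the past-tense suffix is -oho, giving *zupoho*.
The past-tense form *zupoho* — final sound /o/ (a vowel) → -asa → *zupohoasa*.
The agentive form *zupohoasa* — last vowel /a/ (a back vowel) → -lu → *zupohoasalu*.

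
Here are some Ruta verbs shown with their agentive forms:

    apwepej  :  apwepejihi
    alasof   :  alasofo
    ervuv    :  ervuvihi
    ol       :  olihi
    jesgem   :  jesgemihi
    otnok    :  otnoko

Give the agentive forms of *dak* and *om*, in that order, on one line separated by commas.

The alternation tracks the final consonant of the stem — -o when the stem ends in a voiceless consonant (*alasof*, *otnok*); -ihi when the stem ends in a voiced consonant (*apwepej*, *ervuv*, *ol*, *jesgem*).
*dak*: final consonant = /k/, voiceless → -o → *dako*.
The final consonant of *om* is /m/, which is voiced, so the suffix is -ihi, giving *omihi*.

dako, omihi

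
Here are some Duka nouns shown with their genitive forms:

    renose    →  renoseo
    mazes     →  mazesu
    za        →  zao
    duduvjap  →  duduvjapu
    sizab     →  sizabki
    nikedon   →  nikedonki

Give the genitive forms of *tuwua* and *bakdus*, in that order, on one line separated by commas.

The suffix is conditioned by the final sound: -u when the stem ends in a voiceless consonant (*mazes*, *duduvjap*); -ki when the stem ends in a voiced consonant (*sizab*, *nikedon*); -o when the stem ends in a vowel (*renose*, *za*).
*tuwua*: final sound = /a/, a vowel → -o → *tuwuao*.
*bakdus* — final sound /s/ (a voiceless consonant) → -u → *bakdusu*.

tuwuao, bakdusu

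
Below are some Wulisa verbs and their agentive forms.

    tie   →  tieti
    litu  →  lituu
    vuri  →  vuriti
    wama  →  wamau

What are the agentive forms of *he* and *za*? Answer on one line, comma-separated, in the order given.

The suffix is conditioned by the last vowel: -ti when the last vowel of the stem is a front vowel (*tie*, *vuri*); -u when the last vowel of the stem is a back vowel (*litu*, *wama*).
*he* — last vowel /e/ (a front vowel) → -ti → *heti*.
*za* — last vowel /a/ (a back vowel) → -u → *zau*.

heti, zau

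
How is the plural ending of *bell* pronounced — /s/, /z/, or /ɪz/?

/z/

The stem *bell* ends in a voiced non-sibilant sound.
The plural suffix surfaces as /ɪz/ after sibilants, /s/ after other voiceless consonants, and /z/ after other voiced sounds.
So the plural -s on *bell* is pronounced /z/.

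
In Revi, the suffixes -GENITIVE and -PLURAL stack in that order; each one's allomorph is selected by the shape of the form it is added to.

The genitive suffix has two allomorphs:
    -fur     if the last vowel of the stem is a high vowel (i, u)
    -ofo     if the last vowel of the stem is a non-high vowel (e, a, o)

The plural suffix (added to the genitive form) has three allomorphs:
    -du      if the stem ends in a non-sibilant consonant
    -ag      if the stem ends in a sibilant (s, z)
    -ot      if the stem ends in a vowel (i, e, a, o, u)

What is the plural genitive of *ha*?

Since the last vowel of *ha* is /a/ (a non-high vowel), it takes -ofo, giving *haofo*.
The genitive form *haofo* — final sound /o/ (a vowel) → -ot → *haofoot*.

haofoot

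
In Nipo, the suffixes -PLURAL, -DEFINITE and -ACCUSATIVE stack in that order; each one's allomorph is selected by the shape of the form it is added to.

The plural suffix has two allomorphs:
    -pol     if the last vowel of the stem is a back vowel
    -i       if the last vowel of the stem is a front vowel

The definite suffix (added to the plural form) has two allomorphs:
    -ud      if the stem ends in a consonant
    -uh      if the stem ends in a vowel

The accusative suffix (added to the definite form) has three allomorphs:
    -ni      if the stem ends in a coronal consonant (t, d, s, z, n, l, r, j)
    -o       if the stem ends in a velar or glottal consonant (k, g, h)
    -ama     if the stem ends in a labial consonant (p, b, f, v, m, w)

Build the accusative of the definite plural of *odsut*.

Since the last vowel of *odsut* is /u/ (a back vowel), it takes -pol, giving *odsutpol*.
The plural form *odsutpol*: final sound = /l/, a consonant → -ud → *odsutpolud*.
The definite form *odsutpolud*: final consonant = /d/, coronal → -ni → *odsutpoludni*.

odsutpoludni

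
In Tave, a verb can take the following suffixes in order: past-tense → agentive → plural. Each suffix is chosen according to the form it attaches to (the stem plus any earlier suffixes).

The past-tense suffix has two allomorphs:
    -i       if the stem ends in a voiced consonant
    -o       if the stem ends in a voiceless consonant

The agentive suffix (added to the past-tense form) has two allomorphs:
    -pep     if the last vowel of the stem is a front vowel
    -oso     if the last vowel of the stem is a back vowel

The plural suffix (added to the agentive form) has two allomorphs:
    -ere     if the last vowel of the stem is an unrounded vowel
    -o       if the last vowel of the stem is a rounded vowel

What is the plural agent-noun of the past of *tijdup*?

*tijdup* — final consonant /p/ (voiceless) → -o → *tijdupo*.
The past-tense form *tijdupo*: last vowel = /o/, a back vowel → -oso → *tijdupooso*.
The last vowel of the agentive form *tijdupooso* is /o/, which is a rounded vowel, so the plural suffix is -o, giving *tijdupoosoo*.

tijdupoosoo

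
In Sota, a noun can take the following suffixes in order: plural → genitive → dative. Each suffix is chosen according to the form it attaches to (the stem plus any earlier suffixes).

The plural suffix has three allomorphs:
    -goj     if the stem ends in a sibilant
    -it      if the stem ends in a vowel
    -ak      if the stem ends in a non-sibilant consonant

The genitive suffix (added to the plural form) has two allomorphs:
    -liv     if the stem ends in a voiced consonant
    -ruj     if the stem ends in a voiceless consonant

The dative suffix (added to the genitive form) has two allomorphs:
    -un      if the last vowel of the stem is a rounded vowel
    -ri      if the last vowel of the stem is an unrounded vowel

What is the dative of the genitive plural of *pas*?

pasgojlivri

The final sound of *pas* is /s/, which is a sibilant, so the plural suffix is -goj, giving *pasgoj*.
The plural form *pasgoj*: final consonant = /j/, voiced → -liv → *pasgojliv*.
The last vowel of the genitive form *pasgojliv* is /i/, which is an unrounded vowel, so the dative suffix is -ri, giving *pasgojlivri*.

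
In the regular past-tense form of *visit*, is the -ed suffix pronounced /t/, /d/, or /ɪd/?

The stem *visit* ends in /t/ or /d/.
The -ed suffix is realized as /ɪd/ after /t, d/; as /t/ after other voiceless consonants; and as /d/ after other voiced sounds.
So -ed on *visit* is pronounced /ɪd/.

/ɪd/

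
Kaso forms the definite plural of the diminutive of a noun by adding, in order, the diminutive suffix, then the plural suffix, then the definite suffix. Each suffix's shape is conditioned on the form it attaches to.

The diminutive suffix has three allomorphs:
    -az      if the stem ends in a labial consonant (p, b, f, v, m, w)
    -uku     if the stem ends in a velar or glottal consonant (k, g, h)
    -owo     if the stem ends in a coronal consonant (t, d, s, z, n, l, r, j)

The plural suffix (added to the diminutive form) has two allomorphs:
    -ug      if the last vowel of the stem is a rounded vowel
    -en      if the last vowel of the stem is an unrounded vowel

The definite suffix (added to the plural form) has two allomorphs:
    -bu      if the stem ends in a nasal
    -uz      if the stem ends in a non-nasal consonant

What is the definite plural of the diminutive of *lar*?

*lar* — final consonant /r/ (coronal) → -owo → *larowo*.
The diminutive form *larowo* — last vowel /o/ (a rounded vowel) → -ug → *larowoug*.
The plural form *larowoug* — final consonant /g/ (non-nasal) → -uz → *larowouguz*.

larowouguz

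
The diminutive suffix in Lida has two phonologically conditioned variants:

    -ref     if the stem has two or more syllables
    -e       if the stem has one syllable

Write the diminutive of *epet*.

With 2 syllables, *epet* takes -ref → *epetref*.

epetref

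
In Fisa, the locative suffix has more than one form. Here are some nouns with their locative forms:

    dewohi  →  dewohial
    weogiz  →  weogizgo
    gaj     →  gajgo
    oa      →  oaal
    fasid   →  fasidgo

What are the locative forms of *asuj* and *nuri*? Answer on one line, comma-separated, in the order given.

Looking at the final sound of each stem: -go when the stem ends in a consonant (*weogiz*, *gaj*, *fasid*); -al when the stem ends in a vowel (*dewohi*, *oa*).
The final sound of *asuj* is /j/, which is a consonant, so the suffix is -go, giving *asujgo*.
*nuri*: final sound = /i/, a vowel → -al → *nurial*.

asujgo, nurial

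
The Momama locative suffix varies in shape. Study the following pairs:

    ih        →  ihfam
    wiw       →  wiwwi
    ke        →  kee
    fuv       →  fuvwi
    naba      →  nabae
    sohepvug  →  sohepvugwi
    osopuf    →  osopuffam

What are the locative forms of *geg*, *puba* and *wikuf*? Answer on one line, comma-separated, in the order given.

gegwi, pubae, wikuffam

The pattern is voicing of the final sound: -fam when the stem ends in a voiceless consonant (*ih*, *osopuf*); -wi when the stem ends in a voiced consonant (*wiw*, *fuv*, *sohepvug*); -e when the stem ends in a vowel (*ke*, *naba*).
The final sound of *geg* is /g/, which is a voiced consonant, so the suffix is -wi, giving *gegwi*.
*puba* — final sound /a/ (a vowel) → -e → *pubae*.
*wikuf*: final sound = /f/, a voiceless consonant → -fam → *wikuffam*.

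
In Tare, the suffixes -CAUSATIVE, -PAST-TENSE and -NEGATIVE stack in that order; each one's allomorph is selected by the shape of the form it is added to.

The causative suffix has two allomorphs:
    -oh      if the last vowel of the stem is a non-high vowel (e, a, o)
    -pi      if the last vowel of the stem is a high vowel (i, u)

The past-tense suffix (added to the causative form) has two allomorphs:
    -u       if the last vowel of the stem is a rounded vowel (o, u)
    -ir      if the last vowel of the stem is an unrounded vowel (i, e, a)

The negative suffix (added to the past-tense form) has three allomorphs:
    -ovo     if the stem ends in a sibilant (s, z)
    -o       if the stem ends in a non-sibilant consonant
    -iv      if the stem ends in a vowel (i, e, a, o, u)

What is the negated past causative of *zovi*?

Since the last vowel of *zovi* is /i/ (a high vowel), it takes -pi, giving *zovipi*.
The last vowel of the causative form *zovipi* is /i/, which is an unrounded vowel, so the past-tense suffix is -ir, giving *zovipiir*.
The past-tense form *zovipiir*: final sound = /r/, a non-sibilant consonant → -o → *zovipiiro*.

zovipiiro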